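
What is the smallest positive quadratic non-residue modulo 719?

11

(2/719) = +1, so 2 is a residue.
(3/719) = +1, so 3 is a residue.
(4/719) = +1, so 4 is a residue.
(5/719) = +1, so 5 is a residue.
(6/719) = +1, so 6 is a residue.
(7/719) = +1, so 7 is a residue.
(8/719) = +1, so 8 is a residue.
(9/719) = +1, so 9 is a residue.
(10/719) = +1, so 10 is a residue.
(11/719) = −1, so 11 is the smallest positive non-residue mod 719.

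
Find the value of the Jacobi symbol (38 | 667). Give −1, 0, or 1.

-1

Pull out 2: since 667 ≡ 3 (mod 8), (2/667) = -1.
Reciprocity: 19 ≡ 3 and 667 ≡ 3 (mod 4), so (19/667) = −(667/19).
Reduce top mod 19: now compute (2/19).
Pull out 2: since 19 ≡ 3 (mod 8), (2/19) = -1.
Reached (1/19) = 1. Collecting the sign flips along the way, the symbol is -1.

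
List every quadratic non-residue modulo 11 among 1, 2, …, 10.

Square k = 1,…,5 (k and 11−k give the same square):
1²=1, 2²=4, 3²=9, 4²≡5, 5²≡3 (mod 11).
The residues are {1, 3, 4, 5, 9}; the non-residues are the remaining 5 nonzero classes.

2,6,7,8,10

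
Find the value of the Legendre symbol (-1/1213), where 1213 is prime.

First reduce: -1 ≡ 1212 (mod 1213).
Pull out 2^2: since 1213 ≡ 5 (mod 8), (2/1213) = -1, so (2/1213)^2 = +1.
Reciprocity: 303 ≡ 3 and 1213 ≡ 1 (mod 4), so (303/1213) = +(1213/303).
Reduce top mod 303: now compute (1/303).
Reached (1/303) = 1. Collecting the sign flips along the way, the symbol is +1.

1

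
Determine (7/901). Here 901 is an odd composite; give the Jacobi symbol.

Reciprocity: 7 ≡ 3 and 901 ≡ 1 (mod 4), so (7/901) = +(901/7).
Reduce top mod 7: now compute (5/7).
Reciprocity: 5 ≡ 1 and 7 ≡ 3 (mod 4), so (5/7) = +(7/5).
Reduce top mod 5: now compute (2/5).
Pull out 2: since 5 ≡ 5 (mod 8), (2/5) = -1.
Reached (1/5) = 1. Collecting the sign flips along the way, the symbol is -1.

-1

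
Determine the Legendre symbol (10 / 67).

Euler's criterion: (10/67) ≡ 10^33 (mod 67).
10^2 ≡ 33 (mod 67)
10^4 ≡ 17 (mod 67)
10^8 ≡ 21 (mod 67)
10^16 ≡ 39 (mod 67)
10^32 ≡ 47 (mod 67)
10^33 = 10^(32+1) ≡ 1 (mod 67).
Result is 1, so (10/67) = 1.

1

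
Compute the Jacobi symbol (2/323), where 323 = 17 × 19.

-1

Pull out 2: since 323 ≡ 3 (mod 8), (2/323) = -1.
Reached (1/323) = 1. Collecting the sign flips along the way, the symbol is -1.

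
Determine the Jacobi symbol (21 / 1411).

1

Reciprocity: 21 ≡ 1 and 1411 ≡ 3 (mod 4), so (21/1411) = +(1411/21).
Reduce top mod 21: now compute (4/21).
Pull out 2^2: since 21 ≡ 5 (mod 8), (2/21) = -1, so (2/21)^2 = +1.
Reached (1/21) = 1. Collecting the sign flips along the way, the symbol is +1.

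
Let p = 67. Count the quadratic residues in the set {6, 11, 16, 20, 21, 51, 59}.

(6/67) = +1 → QR.
(11/67) = -1 → non-residue.
(16/67) = +1 → QR.
(20/67) = -1 → non-residue.
(21/67) = +1 → QR.
(51/67) = -1 → non-residue.
(59/67) = +1 → QR.
Total quadratic residues among the 7: 4.

4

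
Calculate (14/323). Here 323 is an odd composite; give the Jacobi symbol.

1

Pull out 2: since 323 ≡ 3 (mod 8), (2/323) = -1.
Reciprocity: 7 ≡ 3 and 323 ≡ 3 (mod 4), so (7/323) = −(323/7).
Reduce top mod 7: now compute (1/7).
Reached (1/7) = 1. Collecting the sign flips along the way, the symbol is +1.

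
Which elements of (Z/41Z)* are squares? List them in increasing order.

1, 2, 4, 5, 8, 9, 10, 16, 18, 20, 21, 23, 25, 31, 32, 33, 36, 37, 39, 40

Square k = 1,…,20 (k and 41−k give the same square):
1²=1, 2²=4, 3²=9, 4²=16, 5²=25, 6²=36, 7²≡8, 8²≡23, 9²≡40, 10²≡18, 11²≡39, 12²≡21, 13²≡5, 14²≡32, 15²≡20, 16²≡10, 17²≡2, 18²≡37, 19²≡33, 20²≡31 (mod 41).
So the quadratic residues mod 41 are {1, 2, 4, 5, 8, 9, 10, 16, 18, 20, 21, 23, 25, 31, 32, 33, 36, 37, 39, 40}.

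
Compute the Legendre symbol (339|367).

Reciprocity: 339 ≡ 3 and 367 ≡ 3 (mod 4), so (339/367) = −(367/339).
Reduce top mod 339: now compute (28/339).
Pull out 2^2: since 339 ≡ 3 (mod 8), (2/339) = -1, so (2/339)^2 = +1.
Reciprocity: 7 ≡ 3 and 339 ≡ 3 (mod 4), so (7/339) = −(339/7).
Reduce top mod 7: now compute (3/7).
Reciprocity: 3 ≡ 3 and 7 ≡ 3 (mod 4), so (3/7) = −(7/3).
Reduce top mod 3: now compute (1/3).
Reached (1/3) = 1. Collecting the sign flips along the way, the symbol is -1.

-1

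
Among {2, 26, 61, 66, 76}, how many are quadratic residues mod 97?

(2/97) = +1 → QR.
(26/97) = -1 → non-residue.
(61/97) = +1 → QR.
(66/97) = +1 → QR.
(76/97) = -1 → non-residue.
Total quadratic residues among the 5: 3.

3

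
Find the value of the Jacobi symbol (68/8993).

0

Pull out 2^2: since 8993 ≡ 1 (mod 8), (2/8993) = +1, so (2/8993)^2 = +1.
Reciprocity: 17 ≡ 1 and 8993 ≡ 1 (mod 4), so (17/8993) = +(8993/17).
Reduce top mod 17: now compute (0/17).
Top reduces to 0: gcd > 1, so the symbol is 0.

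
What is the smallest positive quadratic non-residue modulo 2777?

3

(2/2777) = +1, so 2 is a residue.
(3/2777) = −1, so 3 is the smallest positive non-residue mod 2777.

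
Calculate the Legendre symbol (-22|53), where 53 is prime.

-1

Euler's criterion: (-22/53) ≡ 31^26 (mod 53).
31^2 ≡ 7 (mod 53)
31^4 ≡ 49 (mod 53)
31^8 ≡ 16 (mod 53)
31^16 ≡ 44 (mod 53)
31^26 = 31^(16+8+2) ≡ 52 (mod 53).
Result is 52 ≡ −1, so (-22/53) = −1.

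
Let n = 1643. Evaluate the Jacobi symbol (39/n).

-1

Reciprocity: 39 ≡ 3 and 1643 ≡ 3 (mod 4), so (39/1643) = −(1643/39).
Reduce top mod 39: now compute (5/39).
Reciprocity: 5 ≡ 1 and 39 ≡ 3 (mod 4), so (5/39) = +(39/5).
Reduce top mod 5: now compute (4/5).
Pull out 2^2: since 5 ≡ 5 (mod 8), (2/5) = -1, so (2/5)^2 = +1.
Reached (1/5) = 1. Collecting the sign flips along the way, the symbol is -1.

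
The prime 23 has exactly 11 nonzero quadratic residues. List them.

1,2,3,4,6,8,9,12,13,16,18

Square k = 1,…,11 (k and 23−k give the same square):
1²=1, 2²=4, 3²=9, 4²=16, 5²≡2, 6²≡13, 7²≡3, 8²≡18, 9²≡12, 10²≡8, 11²≡6 (mod 23).
So the quadratic residues mod 23 are {1, 2, 3, 4, 6, 8, 9, 12, 13, 16, 18}.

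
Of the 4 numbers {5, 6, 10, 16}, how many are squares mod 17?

(5/17) = -1 → non-residue.
(6/17) = -1 → non-residue.
(10/17) = -1 → non-residue.
(16/17) = +1 → QR.
Total quadratic residues among the 4: 1.

1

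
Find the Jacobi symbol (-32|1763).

1

First reduce: -32 ≡ 1731 (mod 1763).
Reciprocity: 1731 ≡ 3 and 1763 ≡ 3 (mod 4), so (1731/1763) = −(1763/1731).
Reduce top mod 1731: now compute (32/1731).
Pull out 2^5: since 1731 ≡ 3 (mod 8), (2/1731) = -1, so (2/1731)^5 = -1.
Reached (1/1731) = 1. Collecting the sign flips along the way, the symbol is +1.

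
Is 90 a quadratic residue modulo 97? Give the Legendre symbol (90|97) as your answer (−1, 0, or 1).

Euler's criterion: (90/97) ≡ 90^48 (mod 97).
90^2 ≡ 49 (mod 97)
90^4 ≡ 73 (mod 97)
90^8 ≡ 91 (mod 97)
90^16 ≡ 36 (mod 97)
90^32 ≡ 35 (mod 97)
90^48 = 90^(32+16) ≡ 96 (mod 97).
Result is 96 ≡ −1, so (90/97) = −1.

-1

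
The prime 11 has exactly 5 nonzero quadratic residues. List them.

1,3,4,5,9

Square k = 1,…,5 (k and 11−k give the same square):
1²=1, 2²=4, 3²=9, 4²≡5, 5²≡3 (mod 11).
So the quadratic residues mod 11 are {1, 3, 4, 5, 9}.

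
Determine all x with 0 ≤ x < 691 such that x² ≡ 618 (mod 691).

Since 691 ≡ 3 (mod 4), a square root of 618 is 618^((691+1)/4) = 618^173 mod 691.
Repeated squaring: 618^2≡492, 618^4≡214, 618^8≡190, 618^16≡168, 618^32≡584, 618^64≡393, 618^128≡356 (mod 691).
618^173 = 618^(128+32+8+4+1) ≡ 123 (mod 691).
Check: 123² = 15129 ≡ 618 (mod 691). The two roots are 123 and 568.

123, 568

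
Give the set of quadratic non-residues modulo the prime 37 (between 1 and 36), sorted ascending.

Square k = 1,…,18 (k and 37−k give the same square):
1²=1, 2²=4, 3²=9, 4²=16, 5²=25, 6²=36, 7²≡12, 8²≡27, 9²≡7, 10²≡26, 11²≡10, 12²≡33, 13²≡21, 14²≡11, 15²≡3, 16²≡34, 17²≡30, 18²≡28 (mod 37).
The residues are {1, 3, 4, 7, 9, 10, 11, 12, 16, 21, 25, 26, 27, 28, 30, 33, 34, 36}; the non-residues are the remaining 18 nonzero classes.

2 5 6 8 13 14 15 17 18 19 20 22 23 24 29 31 32 35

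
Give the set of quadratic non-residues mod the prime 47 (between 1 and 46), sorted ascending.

5,10,11,13,15,19,20,22,23,26,29,30,31,33,35,38,39,40,41,43,44,45,46

Square k = 1,…,23 (k and 47−k give the same square):
1²=1, 2²=4, 3²=9, 4²=16, 5²=25, 6²=36, 7²≡2, 8²≡17, 9²≡34, 10²≡6, 11²≡27, 12²≡3, 13²≡28, 14²≡8, 15²≡37, 16²≡21, 17²≡7, 18²≡42, 19²≡32, 20²≡24, 21²≡18, 22²≡14, 23²≡12 (mod 47).
The residues are {1, 2, 3, 4, 6, 7, 8, 9, 12, 14, 16, 17, 18, 21, 24, 25, 27, 28, 32, 34, 36, 37, 42}; the non-residues are the remaining 23 nonzero classes.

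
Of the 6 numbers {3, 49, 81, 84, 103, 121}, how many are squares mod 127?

5

(3/127) = -1 → non-residue.
(49/127) = +1 → QR.
(81/127) = +1 → QR.
(84/127) = +1 → QR.
(103/127) = +1 → QR.
(121/127) = +1 → QR.
Total quadratic residues among the 6: 5.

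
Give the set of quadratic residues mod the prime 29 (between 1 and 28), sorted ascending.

1, 4, 5, 6, 7, 9, 13, 16, 20, 22, 23, 24, 25, 28

Square k = 1,…,14 (k and 29−k give the same square):
1²=1, 2²=4, 3²=9, 4²=16, 5²=25, 6²≡7, 7²≡20, 8²≡6, 9²≡23, 10²≡13, 11²≡5, 12²≡28, 13²≡24, 14²≡22 (mod 29).
So the quadratic residues mod 29 are {1, 4, 5, 6, 7, 9, 13, 16, 20, 22, 23, 24, 25, 28}.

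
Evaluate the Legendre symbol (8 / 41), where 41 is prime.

Pull out 2^3: since 41 ≡ 1 (mod 8), (2/41) = +1, so (2/41)^3 = +1.
Reached (1/41) = 1. Collecting the sign flips along the way, the symbol is +1.

1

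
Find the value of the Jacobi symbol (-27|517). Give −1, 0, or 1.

1

First reduce: -27 ≡ 490 (mod 517).
Pull out 2: since 517 ≡ 5 (mod 8), (2/517) = -1.
Reciprocity: 245 ≡ 1 and 517 ≡ 1 (mod 4), so (245/517) = +(517/245).
Reduce top mod 245: now compute (27/245).
Reciprocity: 27 ≡ 3 and 245 ≡ 1 (mod 4), so (27/245) = +(245/27).
Reduce top mod 27: now compute (2/27).
Pull out 2: since 27 ≡ 3 (mod 8), (2/27) = -1.
Reached (1/27) = 1. Collecting the sign flips along the way, the symbol is +1.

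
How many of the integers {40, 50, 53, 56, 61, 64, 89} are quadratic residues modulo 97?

(40/97) = -1 → non-residue.
(50/97) = +1 → QR.
(53/97) = +1 → QR.
(56/97) = -1 → non-residue.
(61/97) = +1 → QR.
(64/97) = +1 → QR.
(89/97) = +1 → QR.
Total quadratic residues among the 7: 5.

5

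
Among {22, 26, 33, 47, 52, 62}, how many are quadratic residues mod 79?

(22/79) = +1 → QR.
(26/79) = +1 → QR.
(33/79) = -1 → non-residue.
(47/79) = -1 → non-residue.
(52/79) = +1 → QR.
(62/79) = +1 → QR.
Total quadratic residues among the 6: 4.

4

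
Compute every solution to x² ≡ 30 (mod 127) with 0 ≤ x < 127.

41, 86

Since 127 ≡ 3 (mod 4), a square root of 30 is 30^((127+1)/4) = 30^32 mod 127.
Repeated squaring: 30^2≡11, 30^4≡121, 30^8≡36, 30^16≡26, 30^32≡41 (mod 127).
30^32 = 30^(32) ≡ 41 (mod 127).
Check: 41² = 1681 ≡ 30 (mod 127). The two roots are 41 and 86.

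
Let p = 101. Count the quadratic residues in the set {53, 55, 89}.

(53/101) = -1 → non-residue.
(55/101) = -1 → non-residue.
(89/101) = -1 → non-residue.
Total quadratic residues among the 3: 0.

0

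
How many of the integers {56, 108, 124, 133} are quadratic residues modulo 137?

2

(56/137) = +1 → QR.
(108/137) = -1 → non-residue.
(124/137) = -1 → non-residue.
(133/137) = +1 → QR.
Total quadratic residues among the 4: 2.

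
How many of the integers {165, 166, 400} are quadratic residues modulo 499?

(165/499) = +1 → QR.
(166/499) = +1 → QR.
(400/499) = +1 → QR.
Total quadratic residues among the 3: 3.

3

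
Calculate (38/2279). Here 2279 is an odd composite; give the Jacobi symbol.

1

Pull out 2: since 2279 ≡ 7 (mod 8), (2/2279) = +1.
Reciprocity: 19 ≡ 3 and 2279 ≡ 3 (mod 4), so (19/2279) = −(2279/19).
Reduce top mod 19: now compute (18/19).
Pull out 2: since 19 ≡ 3 (mod 8), (2/19) = -1.
Reciprocity: 9 ≡ 1 and 19 ≡ 3 (mod 4), so (9/19) = +(19/9).
Reduce top mod 9: now compute (1/9).
Reached (1/9) = 1. Collecting the sign flips along the way, the symbol is +1.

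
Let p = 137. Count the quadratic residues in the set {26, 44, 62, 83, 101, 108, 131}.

(26/137) = -1 → non-residue.
(44/137) = +1 → QR.
(62/137) = -1 → non-residue.
(83/137) = -1 → non-residue.
(101/137) = +1 → QR.
(108/137) = -1 → non-residue.
(131/137) = -1 → non-residue.
Total quadratic residues among the 7: 2.

2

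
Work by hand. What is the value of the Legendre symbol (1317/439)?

0

First reduce: 1317 ≡ 0 (mod 439).
Top reduces to 0: gcd > 1, so the symbol is 0.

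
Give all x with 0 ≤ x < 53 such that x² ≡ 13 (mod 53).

15, 38

53 ≡ 1 (mod 4), so we find a root by search.
Trying successive values, 15² = 225 ≡ 13 (mod 53). The other root is 53 − 15 = 38.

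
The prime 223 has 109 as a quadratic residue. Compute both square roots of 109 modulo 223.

Since 223 ≡ 3 (mod 4), a square root of 109 is 109^((223+1)/4) = 109^56 mod 223.
Repeated squaring: 109^2≡62, 109^4≡53, 109^8≡133, 109^16≡72, 109^32≡55 (mod 223).
109^56 = 109^(32+16+8) ≡ 177 (mod 223).
Check: 177² = 31329 ≡ 109 (mod 223). The two roots are 46 and 177.

46, 177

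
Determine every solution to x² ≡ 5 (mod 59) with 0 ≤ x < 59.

8, 51

Since 59 ≡ 3 (mod 4), a square root of 5 is 5^((59+1)/4) = 5^15 mod 59.
Repeated squaring: 5^2≡25, 5^4≡35, 5^8≡45 (mod 59).
5^15 = 5^(8+4+2+1) ≡ 51 (mod 59).
Check: 51² = 2601 ≡ 5 (mod 59). The two roots are 8 and 51.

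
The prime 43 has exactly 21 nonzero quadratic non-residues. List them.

2,3,5,7,8,12,18,19,20,22,26,27,28,29,30,32,33,34,37,39,42

Square k = 1,…,21 (k and 43−k give the same square):
1²=1, 2²=4, 3²=9, 4²=16, 5²=25, 6²=36, 7²≡6, 8²≡21, 9²≡38, 10²≡14, 11²≡35, 12²≡15, 13²≡40, 14²≡24, 15²≡10, 16²≡41, 17²≡31, 18²≡23, 19²≡17, 20²≡13, 21²≡11 (mod 43).
The residues are {1, 4, 6, 9, 10, 11, 13, 14, 15, 16, 17, 21, 23, 24, 25, 31, 35, 36, 38, 40, 41}; the non-residues are the remaining 21 nonzero classes.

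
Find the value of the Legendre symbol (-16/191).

First reduce: -16 ≡ 175 (mod 191).
Reciprocity: 175 ≡ 3 and 191 ≡ 3 (mod 4), so (175/191) = −(191/175).
Reduce top mod 175: now compute (16/175).
Pull out 2^4: since 175 ≡ 7 (mod 8), (2/175) = +1, so (2/175)^4 = +1.
Reached (1/175) = 1. Collecting the sign flips along the way, the symbol is -1.

-1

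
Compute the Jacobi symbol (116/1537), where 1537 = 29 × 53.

0

Pull out 2^2: since 1537 ≡ 1 (mod 8), (2/1537) = +1, so (2/1537)^2 = +1.
Reciprocity: 29 ≡ 1 and 1537 ≡ 1 (mod 4), so (29/1537) = +(1537/29).
Reduce top mod 29: now compute (0/29).
Top reduces to 0: gcd > 1, so the symbol is 0.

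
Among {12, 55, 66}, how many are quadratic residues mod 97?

2

(12/97) = +1 → QR.
(55/97) = -1 → non-residue.
(66/97) = +1 → QR.
Total quadratic residues among the 3: 2.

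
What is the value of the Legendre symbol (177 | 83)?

1

First reduce: 177 ≡ 11 (mod 83).
Reciprocity: 11 ≡ 3 and 83 ≡ 3 (mod 4), so (11/83) = −(83/11).
Reduce top mod 11: now compute (6/11).
Pull out 2: since 11 ≡ 3 (mod 8), (2/11) = -1.
Reciprocity: 3 ≡ 3 and 11 ≡ 3 (mod 4), so (3/11) = −(11/3).
Reduce top mod 3: now compute (2/3).
Pull out 2: since 3 ≡ 3 (mod 8), (2/3) = -1.
Reached (1/3) = 1. Collecting the sign flips along the way, the symbol is +1.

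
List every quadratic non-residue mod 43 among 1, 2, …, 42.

Square k = 1,…,21 (k and 43−k give the same square):
1²=1, 2²=4, 3²=9, 4²=16, 5²=25, 6²=36, 7²≡6, 8²≡21, 9²≡38, 10²≡14, 11²≡35, 12²≡15, 13²≡40, 14²≡24, 15²≡10, 16²≡41, 17²≡31, 18²≡23, 19²≡17, 20²≡13, 21²≡11 (mod 43).
The residues are {1, 4, 6, 9, 10, 11, 13, 14, 15, 16, 17, 21, 23, 24, 25, 31, 35, 36, 38, 40, 41}; the non-residues are the remaining 21 nonzero classes.

2, 3, 5, 7, 8, 12, 18, 19, 20, 22, 26, 27, 28, 29, 30, 32, 33, 34, 37, 39, 42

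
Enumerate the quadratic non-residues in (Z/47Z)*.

5 10 11 13 15 19 20 22 23 26 29 30 31 33 35 38 39 40 41 43 44 45 46

Square k = 1,…,23 (k and 47−k give the same square):
1²=1, 2²=4, 3²=9, 4²=16, 5²=25, 6²=36, 7²≡2, 8²≡17, 9²≡34, 10²≡6, 11²≡27, 12²≡3, 13²≡28, 14²≡8, 15²≡37, 16²≡21, 17²≡7, 18²≡42, 19²≡32, 20²≡24, 21²≡18, 22²≡14, 23²≡12 (mod 47).
The residues are {1, 2, 3, 4, 6, 7, 8, 9, 12, 14, 16, 17, 18, 21, 24, 25, 27, 28, 32, 34, 36, 37, 42}; the non-residues are the remaining 23 nonzero classes.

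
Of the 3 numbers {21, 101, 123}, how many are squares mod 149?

1

(21/149) = -1 → non-residue.
(101/149) = -1 → non-residue.
(123/149) = +1 → QR.
Total quadratic residues among the 3: 1.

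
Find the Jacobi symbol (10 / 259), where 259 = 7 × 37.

-1

Pull out 2: since 259 ≡ 3 (mod 8), (2/259) = -1.
Reciprocity: 5 ≡ 1 and 259 ≡ 3 (mod 4), so (5/259) = +(259/5).
Reduce top mod 5: now compute (4/5).
Pull out 2^2: since 5 ≡ 5 (mod 8), (2/5) = -1, so (2/5)^2 = +1.
Reached (1/5) = 1. Collecting the sign flips along the way, the symbol is -1.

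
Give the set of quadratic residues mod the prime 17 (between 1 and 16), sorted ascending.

1, 2, 4, 8, 9, 13, 15, 16

Square k = 1,…,8 (k and 17−k give the same square):
1²=1, 2²=4, 3²=9, 4²=16, 5²≡8, 6²≡2, 7²≡15, 8²≡13 (mod 17).
So the quadratic residues mod 17 are {1, 2, 4, 8, 9, 13, 15, 16}.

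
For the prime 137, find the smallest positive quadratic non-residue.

(2/137) = +1, so 2 is a residue.
(3/137) = −1, so 3 is the smallest positive non-residue mod 137.

3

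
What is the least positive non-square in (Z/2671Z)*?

3

(2/2671) = +1, so 2 is a residue.
(3/2671) = −1, so 3 is the smallest positive non-residue mod 2671.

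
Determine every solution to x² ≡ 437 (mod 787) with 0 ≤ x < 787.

Since 787 ≡ 3 (mod 4), a square root of 437 is 437^((787+1)/4) = 437^197 mod 787.
Repeated squaring: 437^2≡515, 437^4≡6, 437^8≡36, 437^16≡509, 437^32≡158, 437^64≡567, 437^128≡393 (mod 787).
437^197 = 437^(128+64+4+1) ≡ 378 (mod 787).
Check: 378² = 142884 ≡ 437 (mod 787). The two roots are 378 and 409.

378, 409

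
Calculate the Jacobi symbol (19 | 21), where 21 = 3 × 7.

-1

Reciprocity: 19 ≡ 3 and 21 ≡ 1 (mod 4), so (19/21) = +(21/19).
Reduce top mod 19: now compute (2/19).
Pull out 2: since 19 ≡ 3 (mod 8), (2/19) = -1.
Reached (1/19) = 1. Collecting the sign flips along the way, the symbol is -1.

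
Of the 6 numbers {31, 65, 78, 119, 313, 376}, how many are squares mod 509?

2

(31/509) = -1 → non-residue.
(65/509) = -1 → non-residue.
(78/509) = -1 → non-residue.
(119/509) = -1 → non-residue.
(313/509) = +1 → QR.
(376/509) = +1 → QR.
Total quadratic residues among the 6: 2.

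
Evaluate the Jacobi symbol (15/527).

Reciprocity: 15 ≡ 3 and 527 ≡ 3 (mod 4), so (15/527) = −(527/15).
Reduce top mod 15: now compute (2/15).
Pull out 2: since 15 ≡ 7 (mod 8), (2/15) = +1.
Reached (1/15) = 1. Collecting the sign flips along the way, the symbol is -1.

-1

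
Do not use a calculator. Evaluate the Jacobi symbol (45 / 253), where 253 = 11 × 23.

-1

Reciprocity: 45 ≡ 1 and 253 ≡ 1 (mod 4), so (45/253) = +(253/45).
Reduce top mod 45: now compute (28/45).
Pull out 2^2: since 45 ≡ 5 (mod 8), (2/45) = -1, so (2/45)^2 = +1.
Reciprocity: 7 ≡ 3 and 45 ≡ 1 (mod 4), so (7/45) = +(45/7).
Reduce top mod 7: now compute (3/7).
Reciprocity: 3 ≡ 3 and 7 ≡ 3 (mod 4), so (3/7) = −(7/3).
Reduce top mod 3: now compute (1/3).
Reached (1/3) = 1. Collecting the sign flips along the way, the symbol is -1.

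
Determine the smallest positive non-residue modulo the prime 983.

5

(2/983) = +1, so 2 is a residue.
(3/983) = +1, so 3 is a residue.
(4/983) = +1, so 4 is a residue.
(5/983) = −1, so 5 is the smallest positive non-residue mod 983.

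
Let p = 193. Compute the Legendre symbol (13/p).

-1

Reciprocity: 13 ≡ 1 and 193 ≡ 1 (mod 4), so (13/193) = +(193/13).
Reduce top mod 13: now compute (11/13).
Reciprocity: 11 ≡ 3 and 13 ≡ 1 (mod 4), so (11/13) = +(13/11).
Reduce top mod 11: now compute (2/11).
Pull out 2: since 11 ≡ 3 (mod 8), (2/11) = -1.
Reached (1/11) = 1. Collecting the sign flips along the way, the symbol is -1.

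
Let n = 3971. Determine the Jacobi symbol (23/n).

Reciprocity: 23 ≡ 3 and 3971 ≡ 3 (mod 4), so (23/3971) = −(3971/23).
Reduce top mod 23: now compute (15/23).
Reciprocity: 15 ≡ 3 and 23 ≡ 3 (mod 4), so (15/23) = −(23/15).
Reduce top mod 15: now compute (8/15).
Pull out 2^3: since 15 ≡ 7 (mod 8), (2/15) = +1, so (2/15)^3 = +1.
Reached (1/15) = 1. Collecting the sign flips along the way, the symbol is +1.

1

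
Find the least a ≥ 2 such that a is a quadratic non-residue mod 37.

2

(2/37) = −1, so 2 is the smallest positive non-residue mod 37.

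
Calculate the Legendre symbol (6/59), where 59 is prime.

Euler's criterion: (6/59) ≡ 6^29 (mod 59).
6^2 ≡ 36 (mod 59)
6^4 ≡ 57 (mod 59)
6^8 ≡ 4 (mod 59)
6^16 ≡ 16 (mod 59)
6^29 = 6^(16+8+4+1) ≡ 58 (mod 59).
Result is 58 ≡ −1, so (6/59) = −1.

-1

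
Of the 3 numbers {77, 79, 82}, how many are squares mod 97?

1

(77/97) = -1 → non-residue.
(79/97) = +1 → QR.
(82/97) = -1 → non-residue.
Total quadratic residues among the 3: 1.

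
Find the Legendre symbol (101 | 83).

First reduce: 101 ≡ 18 (mod 83).
Pull out 2: since 83 ≡ 3 (mod 8), (2/83) = -1.
Reciprocity: 9 ≡ 1 and 83 ≡ 3 (mod 4), so (9/83) = +(83/9).
Reduce top mod 9: now compute (2/9).
Pull out 2: since 9 ≡ 1 (mod 8), (2/9) = +1.
Reached (1/9) = 1. Collecting the sign flips along the way, the symbol is -1.

-1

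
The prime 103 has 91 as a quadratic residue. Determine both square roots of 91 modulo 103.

Since 103 ≡ 3 (mod 4), a square root of 91 is 91^((103+1)/4) = 91^26 mod 103.
Repeated squaring: 91^2≡41, 91^4≡33, 91^8≡59, 91^16≡82 (mod 103).
91^26 = 91^(16+8+2) ≡ 83 (mod 103).
Check: 83² = 6889 ≡ 91 (mod 103). The two roots are 20 and 83.

20, 83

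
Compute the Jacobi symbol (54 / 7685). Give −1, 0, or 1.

1

Pull out 2: since 7685 ≡ 5 (mod 8), (2/7685) = -1.
Reciprocity: 27 ≡ 3 and 7685 ≡ 1 (mod 4), so (27/7685) = +(7685/27).
Reduce top mod 27: now compute (17/27).
Reciprocity: 17 ≡ 1 and 27 ≡ 3 (mod 4), so (17/27) = +(27/17).
Reduce top mod 17: now compute (10/17).
Pull out 2: since 17 ≡ 1 (mod 8), (2/17) = +1.
Reciprocity: 5 ≡ 1 and 17 ≡ 1 (mod 4), so (5/17) = +(17/5).
Reduce top mod 5: now compute (2/5).
Pull out 2: since 5 ≡ 5 (mod 8), (2/5) = -1.
Reached (1/5) = 1. Collecting the sign flips along the way, the symbol is +1.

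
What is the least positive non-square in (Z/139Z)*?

(2/139) = −1, so 2 is the smallest positive non-residue mod 139.

2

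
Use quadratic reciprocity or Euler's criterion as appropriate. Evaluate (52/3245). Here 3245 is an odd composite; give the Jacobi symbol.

-1

Pull out 2^2: since 3245 ≡ 5 (mod 8), (2/3245) = -1, so (2/3245)^2 = +1.
Reciprocity: 13 ≡ 1 and 3245 ≡ 1 (mod 4), so (13/3245) = +(3245/13).
Reduce top mod 13: now compute (8/13).
Pull out 2^3: since 13 ≡ 5 (mod 8), (2/13) = -1, so (2/13)^3 = -1.
Reached (1/13) = 1. Collecting the sign flips along the way, the symbol is -1.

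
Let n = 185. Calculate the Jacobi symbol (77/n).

-1

Reciprocity: 77 ≡ 1 and 185 ≡ 1 (mod 4), so (77/185) = +(185/77).
Reduce top mod 77: now compute (31/77).
Reciprocity: 31 ≡ 3 and 77 ≡ 1 (mod 4), so (31/77) = +(77/31).
Reduce top mod 31: now compute (15/31).
Reciprocity: 15 ≡ 3 and 31 ≡ 3 (mod 4), so (15/31) = −(31/15).
Reduce top mod 15: now compute (1/15).
Reached (1/15) = 1. Collecting the sign flips along the way, the symbol is -1.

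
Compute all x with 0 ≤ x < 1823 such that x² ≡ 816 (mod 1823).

506, 1317

Since 1823 ≡ 3 (mod 4), a square root of 816 is 816^((1823+1)/4) = 816^456 mod 1823.
Repeated squaring: 816^2≡461, 816^4≡1053, 816^8≡425, 816^16≡148, 816^32≡28, 816^64≡784, 816^128≡305, 816^256≡52 (mod 1823).
816^456 = 816^(256+128+64+8) ≡ 1317 (mod 1823).
Check: 1317² = 1734489 ≡ 816 (mod 1823). The two roots are 506 and 1317.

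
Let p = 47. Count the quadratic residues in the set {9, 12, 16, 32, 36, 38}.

(9/47) = +1 → QR.
(12/47) = +1 → QR.
(16/47) = +1 → QR.
(32/47) = +1 → QR.
(36/47) = +1 → QR.
(38/47) = -1 → non-residue.
Total quadratic residues among the 6: 5.

5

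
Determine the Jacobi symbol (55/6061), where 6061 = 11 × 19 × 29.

Reciprocity: 55 ≡ 3 and 6061 ≡ 1 (mod 4), so (55/6061) = +(6061/55).
Reduce top mod 55: now compute (11/55).
Reciprocity: 11 ≡ 3 and 55 ≡ 3 (mod 4), so (11/55) = −(55/11).
Reduce top mod 11: now compute (0/11).
Top reduces to 0: gcd > 1, so the symbol is 0.

0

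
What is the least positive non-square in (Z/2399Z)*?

(2/2399) = +1, so 2 is a residue.
(3/2399) = +1, so 3 is a residue.
(4/2399) = +1, so 4 is a residue.
(5/2399) = +1, so 5 is a residue.
(6/2399) = +1, so 6 is a residue.
(7/2399) = +1, so 7 is a residue.
(8/2399) = +1, so 8 is a residue.
(9/2399) = +1, so 9 is a residue.
(10/2399) = +1, so 10 is a residue.
(11/2399) = −1, so 11 is the smallest positive non-residue mod 2399.

11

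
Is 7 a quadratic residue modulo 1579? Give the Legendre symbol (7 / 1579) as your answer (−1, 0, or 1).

-1

Reciprocity: 7 ≡ 3 and 1579 ≡ 3 (mod 4), so (7/1579) = −(1579/7).
Reduce top mod 7: now compute (4/7).
Pull out 2^2: since 7 ≡ 7 (mod 8), (2/7) = +1, so (2/7)^2 = +1.
Reached (1/7) = 1. Collecting the sign flips along the way, the symbol is -1.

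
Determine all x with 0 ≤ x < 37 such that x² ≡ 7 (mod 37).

9, 28

37 ≡ 1 (mod 4), so we find a root by search.
Trying successive values, 9² = 81 ≡ 7 (mod 37). The other root is 37 − 9 = 28.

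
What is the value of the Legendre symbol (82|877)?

Euler's criterion: (82/877) ≡ 82^438 (mod 877).
82^2 ≡ 585 (mod 877)
82^4 ≡ 195 (mod 877)
82^8 ≡ 314 (mod 877)
82^16 ≡ 372 (mod 877)
82^32 ≡ 695 (mod 877)
82^64 ≡ 675 (mod 877)
82^128 ≡ 462 (mod 877)
82^256 ≡ 333 (mod 877)
82^438 = 82^(256+128+32+16+4+2) ≡ 876 (mod 877).
Result is 876 ≡ −1, so (82/877) = −1.

-1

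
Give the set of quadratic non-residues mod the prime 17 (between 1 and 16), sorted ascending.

Square k = 1,…,8 (k and 17−k give the same square):
1²=1, 2²=4, 3²=9, 4²=16, 5²≡8, 6²≡2, 7²≡15, 8²≡13 (mod 17).
The residues are {1, 2, 4, 8, 9, 13, 15, 16}; the non-residues are the remaining 8 nonzero classes.

3,5,6,7,10,11,12,14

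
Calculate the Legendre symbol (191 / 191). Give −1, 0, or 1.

First reduce: 191 ≡ 0 (mod 191).
Top reduces to 0: gcd > 1, so the symbol is 0.

0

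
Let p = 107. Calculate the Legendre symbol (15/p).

Reciprocity: 15 ≡ 3 and 107 ≡ 3 (mod 4), so (15/107) = −(107/15).
Reduce top mod 15: now compute (2/15).
Pull out 2: since 15 ≡ 7 (mod 8), (2/15) = +1.
Reached (1/15) = 1. Collecting the sign flips along the way, the symbol is -1.

-1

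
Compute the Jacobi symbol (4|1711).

Pull out 2^2: since 1711 ≡ 7 (mod 8), (2/1711) = +1, so (2/1711)^2 = +1.
Reached (1/1711) = 1. Collecting the sign flips along the way, the symbol is +1.

1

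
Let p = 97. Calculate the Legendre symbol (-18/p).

1

Euler's criterion: (-18/97) ≡ 79^48 (mod 97).
79^2 ≡ 33 (mod 97)
79^4 ≡ 22 (mod 97)
79^8 ≡ 96 (mod 97)
79^16 ≡ 1 (mod 97)
79^32 ≡ 1 (mod 97)
79^48 = 79^(32+16) ≡ 1 (mod 97).
Result is 1, so (-18/97) = 1.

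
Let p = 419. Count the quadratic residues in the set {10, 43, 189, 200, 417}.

3

(10/419) = -1 → non-residue.
(43/419) = +1 → QR.
(189/419) = +1 → QR.
(200/419) = -1 → non-residue.
(417/419) = +1 → QR.
Total quadratic residues among the 5: 3.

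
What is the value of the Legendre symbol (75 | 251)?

Reciprocity: 75 ≡ 3 and 251 ≡ 3 (mod 4), so (75/251) = −(251/75).
Reduce top mod 75: now compute (26/75).
Pull out 2: since 75 ≡ 3 (mod 8), (2/75) = -1.
Reciprocity: 13 ≡ 1 and 75 ≡ 3 (mod 4), so (13/75) = +(75/13).
Reduce top mod 13: now compute (10/13).
Pull out 2: since 13 ≡ 5 (mod 8), (2/13) = -1.
Reciprocity: 5 ≡ 1 and 13 ≡ 1 (mod 4), so (5/13) = +(13/5).
Reduce top mod 5: now compute (3/5).
Reciprocity: 3 ≡ 3 and 5 ≡ 1 (mod 4), so (3/5) = +(5/3).
Reduce top mod 3: now compute (2/3).
Pull out 2: since 3 ≡ 3 (mod 8), (2/3) = -1.
Reached (1/3) = 1. Collecting the sign flips along the way, the symbol is +1.

1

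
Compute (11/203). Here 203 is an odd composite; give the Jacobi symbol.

Reciprocity: 11 ≡ 3 and 203 ≡ 3 (mod 4), so (11/203) = −(203/11).
Reduce top mod 11: now compute (5/11).
Reciprocity: 5 ≡ 1 and 11 ≡ 3 (mod 4), so (5/11) = +(11/5).
Reduce top mod 5: now compute (1/5).
Reached (1/5) = 1. Collecting the sign flips along the way, the symbol is -1.

-1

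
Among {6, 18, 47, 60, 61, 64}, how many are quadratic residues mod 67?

(6/67) = +1 → QR.
(18/67) = -1 → non-residue.
(47/67) = +1 → QR.
(60/67) = +1 → QR.
(61/67) = -1 → non-residue.
(64/67) = +1 → QR.
Total quadratic residues among the 6: 4.

4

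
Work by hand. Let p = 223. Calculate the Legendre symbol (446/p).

First reduce: 446 ≡ 0 (mod 223).
Top reduces to 0: gcd > 1, so the symbol is 0.

0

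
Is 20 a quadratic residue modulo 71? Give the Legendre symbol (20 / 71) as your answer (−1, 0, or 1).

1

Pull out 2^2: since 71 ≡ 7 (mod 8), (2/71) = +1, so (2/71)^2 = +1.
Reciprocity: 5 ≡ 1 and 71 ≡ 3 (mod 4), so (5/71) = +(71/5).
Reduce top mod 5: now compute (1/5).
Reached (1/5) = 1. Collecting the sign flips along the way, the symbol is +1.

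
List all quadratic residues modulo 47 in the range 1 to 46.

Square k = 1,…,23 (k and 47−k give the same square):
1²=1, 2²=4, 3²=9, 4²=16, 5²=25, 6²=36, 7²≡2, 8²≡17, 9²≡34, 10²≡6, 11²≡27, 12²≡3, 13²≡28, 14²≡8, 15²≡37, 16²≡21, 17²≡7, 18²≡42, 19²≡32, 20²≡24, 21²≡18, 22²≡14, 23²≡12 (mod 47).
So the quadratic residues mod 47 are {1, 2, 3, 4, 6, 7, 8, 9, 12, 14, 16, 17, 18, 21, 24, 25, 27, 28, 32, 34, 36, 37, 42}.

1 2 3 4 6 7 8 9 12 14 16 17 18 21 24 25 27 28 32 34 36 37 42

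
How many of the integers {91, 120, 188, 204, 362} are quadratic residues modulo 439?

2

(91/439) = +1 → QR.
(120/439) = -1 → non-residue.
(188/439) = -1 → non-residue.
(204/439) = +1 → QR.
(362/439) = -1 → non-residue.
Total quadratic residues among the 5: 2.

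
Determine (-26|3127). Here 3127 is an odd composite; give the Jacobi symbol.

First reduce: -26 ≡ 3101 (mod 3127).
Reciprocity: 3101 ≡ 1 and 3127 ≡ 3 (mod 4), so (3101/3127) = +(3127/3101).
Reduce top mod 3101: now compute (26/3101).
Pull out 2: since 3101 ≡ 5 (mod 8), (2/3101) = -1.
Reciprocity: 13 ≡ 1 and 3101 ≡ 1 (mod 4), so (13/3101) = +(3101/13).
Reduce top mod 13: now compute (7/13).
Reciprocity: 7 ≡ 3 and 13 ≡ 1 (mod 4), so (7/13) = +(13/7).
Reduce top mod 7: now compute (6/7).
Pull out 2: since 7 ≡ 7 (mod 8), (2/7) = +1.
Reciprocity: 3 ≡ 3 and 7 ≡ 3 (mod 4), so (3/7) = −(7/3).
Reduce top mod 3: now compute (1/3).
Reached (1/3) = 1. Collecting the sign flips along the way, the symbol is +1.

1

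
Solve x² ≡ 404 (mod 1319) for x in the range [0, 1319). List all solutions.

Since 1319 ≡ 3 (mod 4), a square root of 404 is 404^((1319+1)/4) = 404^330 mod 1319.
Repeated squaring: 404^2≡979, 404^4≡847, 404^8≡1192, 404^16≡301, 404^32≡909, 404^64≡587, 404^128≡310, 404^256≡1132 (mod 1319).
404^330 = 404^(256+64+8+2) ≡ 1080 (mod 1319).
Check: 1080² = 1166400 ≡ 404 (mod 1319). The two roots are 239 and 1080.

239, 1080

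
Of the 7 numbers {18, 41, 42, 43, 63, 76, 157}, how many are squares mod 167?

(18/167) = +1 → QR.
(41/167) = -1 → non-residue.
(42/167) = +1 → QR.
(43/167) = -1 → non-residue.
(63/167) = +1 → QR.
(76/167) = +1 → QR.
(157/167) = +1 → QR.
Total quadratic residues among the 7: 5.

5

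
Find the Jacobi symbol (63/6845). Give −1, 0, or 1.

-1

Reciprocity: 63 ≡ 3 and 6845 ≡ 1 (mod 4), so (63/6845) = +(6845/63).
Reduce top mod 63: now compute (41/63).
Reciprocity: 41 ≡ 1 and 63 ≡ 3 (mod 4), so (41/63) = +(63/41).
Reduce top mod 41: now compute (22/41).
Pull out 2: since 41 ≡ 1 (mod 8), (2/41) = +1.
Reciprocity: 11 ≡ 3 and 41 ≡ 1 (mod 4), so (11/41) = +(41/11).
Reduce top mod 11: now compute (8/11).
Pull out 2^3: since 11 ≡ 3 (mod 8), (2/11) = -1, so (2/11)^3 = -1.
Reached (1/11) = 1. Collecting the sign flips along the way, the symbol is -1.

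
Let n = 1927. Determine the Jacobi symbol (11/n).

1

Reciprocity: 11 ≡ 3 and 1927 ≡ 3 (mod 4), so (11/1927) = −(1927/11).
Reduce top mod 11: now compute (2/11).
Pull out 2: since 11 ≡ 3 (mod 8), (2/11) = -1.
Reached (1/11) = 1. Collecting the sign flips along the way, the symbol is +1.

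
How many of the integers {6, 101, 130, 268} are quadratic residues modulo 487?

2

(6/487) = -1 → non-residue.
(101/487) = -1 → non-residue.
(130/487) = +1 → QR.
(268/487) = +1 → QR.
Total quadratic residues among the 4: 2.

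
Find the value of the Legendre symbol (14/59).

-1

Euler's criterion: (14/59) ≡ 14^29 (mod 59).
14^2 ≡ 19 (mod 59)
14^4 ≡ 7 (mod 59)
14^8 ≡ 49 (mod 59)
14^16 ≡ 41 (mod 59)
14^29 = 14^(16+8+4+1) ≡ 58 (mod 59).
Result is 58 ≡ −1, so (14/59) = −1.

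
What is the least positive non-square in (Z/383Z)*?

5

(2/383) = +1, so 2 is a residue.
(3/383) = +1, so 3 is a residue.
(4/383) = +1, so 4 is a residue.
(5/383) = −1, so 5 is the smallest positive non-residue mod 383.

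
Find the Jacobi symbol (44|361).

Pull out 2^2: since 361 ≡ 1 (mod 8), (2/361) = +1, so (2/361)^2 = +1.
Reciprocity: 11 ≡ 3 and 361 ≡ 1 (mod 4), so (11/361) = +(361/11).
Reduce top mod 11: now compute (9/11).
Reciprocity: 9 ≡ 1 and 11 ≡ 3 (mod 4), so (9/11) = +(11/9).
Reduce top mod 9: now compute (2/9).
Pull out 2: since 9 ≡ 1 (mod 8), (2/9) = +1.
Reached (1/9) = 1. Collecting the sign flips along the way, the symbol is +1.

1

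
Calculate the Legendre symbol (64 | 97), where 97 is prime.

1

Euler's criterion: (64/97) ≡ 64^48 (mod 97).
64^2 ≡ 22 (mod 97)
64^4 ≡ 96 (mod 97)
64^8 ≡ 1 (mod 97)
64^16 ≡ 1 (mod 97)
64^32 ≡ 1 (mod 97)
64^48 = 64^(32+16) ≡ 1 (mod 97).
Result is 1, so (64/97) = 1.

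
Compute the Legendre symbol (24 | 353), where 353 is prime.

Pull out 2^3: since 353 ≡ 1 (mod 8), (2/353) = +1, so (2/353)^3 = +1.
Reciprocity: 3 ≡ 3 and 353 ≡ 1 (mod 4), so (3/353) = +(353/3).
Reduce top mod 3: now compute (2/3).
Pull out 2: since 3 ≡ 3 (mod 8), (2/3) = -1.
Reached (1/3) = 1. Collecting the sign flips along the way, the symbol is -1.

-1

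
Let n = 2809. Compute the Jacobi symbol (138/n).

Pull out 2: since 2809 ≡ 1 (mod 8), (2/2809) = +1.
Reciprocity: 69 ≡ 1 and 2809 ≡ 1 (mod 4), so (69/2809) = +(2809/69).
Reduce top mod 69: now compute (49/69).
Reciprocity: 49 ≡ 1 and 69 ≡ 1 (mod 4), so (49/69) = +(69/49).
Reduce top mod 49: now compute (20/49).
Pull out 2^2: since 49 ≡ 1 (mod 8), (2/49) = +1, so (2/49)^2 = +1.
Reciprocity: 5 ≡ 1 and 49 ≡ 1 (mod 4), so (5/49) = +(49/5).
Reduce top mod 5: now compute (4/5).
Pull out 2^2: since 5 ≡ 5 (mod 8), (2/5) = -1, so (2/5)^2 = +1.
Reached (1/5) = 1. Collecting the sign flips along the way, the symbol is +1.

1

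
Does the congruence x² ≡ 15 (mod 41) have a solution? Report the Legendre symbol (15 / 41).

-1

Euler's criterion: (15/41) ≡ 15^20 (mod 41).
15^2 ≡ 20 (mod 41)
15^4 ≡ 31 (mod 41)
15^8 ≡ 18 (mod 41)
15^16 ≡ 37 (mod 41)
15^20 = 15^(16+4) ≡ 40 (mod 41).
Result is 40 ≡ −1, so (15/41) = −1.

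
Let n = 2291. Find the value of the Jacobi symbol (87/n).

Reciprocity: 87 ≡ 3 and 2291 ≡ 3 (mod 4), so (87/2291) = −(2291/87).
Reduce top mod 87: now compute (29/87).
Reciprocity: 29 ≡ 1 and 87 ≡ 3 (mod 4), so (29/87) = +(87/29).
Reduce top mod 29: now compute (0/29).
Top reduces to 0: gcd > 1, so the symbol is 0.

0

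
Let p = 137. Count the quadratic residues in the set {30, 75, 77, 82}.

2

(30/137) = +1 → QR.
(75/137) = -1 → non-residue.
(77/137) = +1 → QR.
(82/137) = -1 → non-residue.
Total quadratic residues among the 4: 2.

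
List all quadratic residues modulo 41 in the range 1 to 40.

1, 2, 4, 5, 8, 9, 10, 16, 18, 20, 21, 23, 25, 31, 32, 33, 36, 37, 39, 40

Square k = 1,…,20 (k and 41−k give the same square):
1²=1, 2²=4, 3²=9, 4²=16, 5²=25, 6²=36, 7²≡8, 8²≡23, 9²≡40, 10²≡18, 11²≡39, 12²≡21, 13²≡5, 14²≡32, 15²≡20, 16²≡10, 17²≡2, 18²≡37, 19²≡33, 20²≡31 (mod 41).
So the quadratic residues mod 41 are {1, 2, 4, 5, 8, 9, 10, 16, 18, 20, 21, 23, 25, 31, 32, 33, 36, 37, 39, 40}.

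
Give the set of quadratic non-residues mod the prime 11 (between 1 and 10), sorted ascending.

Square k = 1,…,5 (k and 11−k give the same square):
1²=1, 2²=4, 3²=9, 4²≡5, 5²≡3 (mod 11).
The residues are {1, 3, 4, 5, 9}; the non-residues are the remaining 5 nonzero classes.

2,6,7,8,10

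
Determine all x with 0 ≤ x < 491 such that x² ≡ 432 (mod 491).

117, 374

Since 491 ≡ 3 (mod 4), a square root of 432 is 432^((491+1)/4) = 432^123 mod 491.
Repeated squaring: 432^2≡44, 432^4≡463, 432^8≡293, 432^16≡415, 432^32≡375, 432^64≡199 (mod 491).
432^123 = 432^(64+32+16+8+2+1) ≡ 117 (mod 491).
Check: 117² = 13689 ≡ 432 (mod 491). The two roots are 117 and 374.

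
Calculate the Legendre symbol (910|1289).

-1

Pull out 2: since 1289 ≡ 1 (mod 8), (2/1289) = +1.
Reciprocity: 455 ≡ 3 and 1289 ≡ 1 (mod 4), so (455/1289) = +(1289/455).
Reduce top mod 455: now compute (379/455).
Reciprocity: 379 ≡ 3 and 455 ≡ 3 (mod 4), so (379/455) = −(455/379).
Reduce top mod 379: now compute (76/379).
Pull out 2^2: since 379 ≡ 3 (mod 8), (2/379) = -1, so (2/379)^2 = +1.
Reciprocity: 19 ≡ 3 and 379 ≡ 3 (mod 4), so (19/379) = −(379/19).
Reduce top mod 19: now compute (18/19).
Pull out 2: since 19 ≡ 3 (mod 8), (2/19) = -1.
Reciprocity: 9 ≡ 1 and 19 ≡ 3 (mod 4), so (9/19) = +(19/9).
Reduce top mod 9: now compute (1/9).
Reached (1/9) = 1. Collecting the sign flips along the way, the symbol is -1.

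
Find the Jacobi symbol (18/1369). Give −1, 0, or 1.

1

Pull out 2: since 1369 ≡ 1 (mod 8), (2/1369) = +1.
Reciprocity: 9 ≡ 1 and 1369 ≡ 1 (mod 4), so (9/1369) = +(1369/9).
Reduce top mod 9: now compute (1/9).
Reached (1/9) = 1. Collecting the sign flips along the way, the symbol is +1.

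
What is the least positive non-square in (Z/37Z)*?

(2/37) = −1, so 2 is the smallest positive non-residue mod 37.

2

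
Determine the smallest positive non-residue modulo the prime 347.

2

(2/347) = −1, so 2 is the smallest positive non-residue mod 347.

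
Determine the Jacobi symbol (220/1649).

-1

Pull out 2^2: since 1649 ≡ 1 (mod 8), (2/1649) = +1, so (2/1649)^2 = +1.
Reciprocity: 55 ≡ 3 and 1649 ≡ 1 (mod 4), so (55/1649) = +(1649/55).
Reduce top mod 55: now compute (54/55).
Pull out 2: since 55 ≡ 7 (mod 8), (2/55) = +1.
Reciprocity: 27 ≡ 3 and 55 ≡ 3 (mod 4), so (27/55) = −(55/27).
Reduce top mod 27: now compute (1/27).
Reached (1/27) = 1. Collecting the sign flips along the way, the symbol is -1.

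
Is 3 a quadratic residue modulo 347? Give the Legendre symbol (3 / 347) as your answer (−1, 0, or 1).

1

Reciprocity: 3 ≡ 3 and 347 ≡ 3 (mod 4), so (3/347) = −(347/3).
Reduce top mod 3: now compute (2/3).
Pull out 2: since 3 ≡ 3 (mod 8), (2/3) = -1.
Reached (1/3) = 1. Collecting the sign flips along the way, the symbol is +1.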